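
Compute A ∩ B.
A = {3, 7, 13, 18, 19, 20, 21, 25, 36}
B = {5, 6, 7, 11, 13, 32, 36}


Set A = {3, 7, 13, 18, 19, 20, 21, 25, 36}
Set B = {5, 6, 7, 11, 13, 32, 36}
A ∩ B includes only elements in both sets.
Check each element of A against B:
3 ✗, 7 ✓, 13 ✓, 18 ✗, 19 ✗, 20 ✗, 21 ✗, 25 ✗, 36 ✓
A ∩ B = {7, 13, 36}

{7, 13, 36}


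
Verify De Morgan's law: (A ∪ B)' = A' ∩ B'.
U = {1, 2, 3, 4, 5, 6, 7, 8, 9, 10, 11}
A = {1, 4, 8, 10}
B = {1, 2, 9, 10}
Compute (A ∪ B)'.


U = {1, 2, 3, 4, 5, 6, 7, 8, 9, 10, 11}
A = {1, 4, 8, 10}, B = {1, 2, 9, 10}
A ∪ B = {1, 2, 4, 8, 9, 10}
(A ∪ B)' = U \ (A ∪ B) = {3, 5, 6, 7, 11}
Verification via A' ∩ B': A' = {2, 3, 5, 6, 7, 9, 11}, B' = {3, 4, 5, 6, 7, 8, 11}
A' ∩ B' = {3, 5, 6, 7, 11} ✓

{3, 5, 6, 7, 11}


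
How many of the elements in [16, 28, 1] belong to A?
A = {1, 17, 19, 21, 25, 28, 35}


Set A = {1, 17, 19, 21, 25, 28, 35}
Candidates: [16, 28, 1]
Check each candidate:
16 ∉ A, 28 ∈ A, 1 ∈ A
Count of candidates in A: 2

2


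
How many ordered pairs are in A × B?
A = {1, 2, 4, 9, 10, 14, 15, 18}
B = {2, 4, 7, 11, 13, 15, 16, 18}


Set A = {1, 2, 4, 9, 10, 14, 15, 18} has 8 elements.
Set B = {2, 4, 7, 11, 13, 15, 16, 18} has 8 elements.
|A × B| = |A| × |B| = 8 × 8 = 64

64


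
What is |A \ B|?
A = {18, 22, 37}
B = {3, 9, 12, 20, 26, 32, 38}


Set A = {18, 22, 37}
Set B = {3, 9, 12, 20, 26, 32, 38}
A \ B = {18, 22, 37}
|A \ B| = 3

3


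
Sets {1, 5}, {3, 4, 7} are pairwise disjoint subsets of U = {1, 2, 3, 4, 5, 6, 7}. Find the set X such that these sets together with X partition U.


U = {1, 2, 3, 4, 5, 6, 7}
Shown blocks: {1, 5}, {3, 4, 7}
A partition's blocks are pairwise disjoint and cover U, so the missing block = U \ (union of shown blocks).
Union of shown blocks: {1, 3, 4, 5, 7}
Missing block = U \ (union) = {2, 6}

{2, 6}


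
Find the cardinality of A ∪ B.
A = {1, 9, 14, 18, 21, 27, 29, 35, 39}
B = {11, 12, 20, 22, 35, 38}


Set A = {1, 9, 14, 18, 21, 27, 29, 35, 39}, |A| = 9
Set B = {11, 12, 20, 22, 35, 38}, |B| = 6
A ∩ B = {35}, |A ∩ B| = 1
|A ∪ B| = |A| + |B| - |A ∩ B| = 9 + 6 - 1 = 14

14


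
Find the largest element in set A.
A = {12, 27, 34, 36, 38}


Set A = {12, 27, 34, 36, 38}
Elements in ascending order: 12, 27, 34, 36, 38
The largest element is 38.

38


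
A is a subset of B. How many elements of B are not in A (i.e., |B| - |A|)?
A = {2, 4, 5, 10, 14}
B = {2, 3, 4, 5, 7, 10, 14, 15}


Set A = {2, 4, 5, 10, 14}, |A| = 5
Set B = {2, 3, 4, 5, 7, 10, 14, 15}, |B| = 8
Since A ⊆ B: B \ A = {3, 7, 15}
|B| - |A| = 8 - 5 = 3

3


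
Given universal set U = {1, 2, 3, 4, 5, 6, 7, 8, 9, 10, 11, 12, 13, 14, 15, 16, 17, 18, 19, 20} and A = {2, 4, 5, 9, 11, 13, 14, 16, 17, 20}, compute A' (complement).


Universal set U = {1, 2, 3, 4, 5, 6, 7, 8, 9, 10, 11, 12, 13, 14, 15, 16, 17, 18, 19, 20}
Set A = {2, 4, 5, 9, 11, 13, 14, 16, 17, 20}
A' = U \ A = elements in U but not in A
Checking each element of U:
1 (not in A, include), 2 (in A, exclude), 3 (not in A, include), 4 (in A, exclude), 5 (in A, exclude), 6 (not in A, include), 7 (not in A, include), 8 (not in A, include), 9 (in A, exclude), 10 (not in A, include), 11 (in A, exclude), 12 (not in A, include), 13 (in A, exclude), 14 (in A, exclude), 15 (not in A, include), 16 (in A, exclude), 17 (in A, exclude), 18 (not in A, include), 19 (not in A, include), 20 (in A, exclude)
A' = {1, 3, 6, 7, 8, 10, 12, 15, 18, 19}

{1, 3, 6, 7, 8, 10, 12, 15, 18, 19}


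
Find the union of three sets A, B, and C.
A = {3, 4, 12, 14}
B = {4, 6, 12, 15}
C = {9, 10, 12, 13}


Set A = {3, 4, 12, 14}
Set B = {4, 6, 12, 15}
Set C = {9, 10, 12, 13}
First, A ∪ B = {3, 4, 6, 12, 14, 15}
Then, (A ∪ B) ∪ C = {3, 4, 6, 9, 10, 12, 13, 14, 15}

{3, 4, 6, 9, 10, 12, 13, 14, 15}


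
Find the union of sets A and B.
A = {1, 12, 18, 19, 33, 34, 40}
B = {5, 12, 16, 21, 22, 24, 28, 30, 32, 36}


Set A = {1, 12, 18, 19, 33, 34, 40}
Set B = {5, 12, 16, 21, 22, 24, 28, 30, 32, 36}
A ∪ B includes all elements in either set.
Elements from A: {1, 12, 18, 19, 33, 34, 40}
Elements from B not already included: {5, 16, 21, 22, 24, 28, 30, 32, 36}
A ∪ B = {1, 5, 12, 16, 18, 19, 21, 22, 24, 28, 30, 32, 33, 34, 36, 40}

{1, 5, 12, 16, 18, 19, 21, 22, 24, 28, 30, 32, 33, 34, 36, 40}


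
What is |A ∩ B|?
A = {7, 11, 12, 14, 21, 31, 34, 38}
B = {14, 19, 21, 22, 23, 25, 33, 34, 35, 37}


Set A = {7, 11, 12, 14, 21, 31, 34, 38}
Set B = {14, 19, 21, 22, 23, 25, 33, 34, 35, 37}
A ∩ B = {14, 21, 34}
|A ∩ B| = 3

3


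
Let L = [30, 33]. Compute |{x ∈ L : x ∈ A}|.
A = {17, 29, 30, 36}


Set A = {17, 29, 30, 36}
Candidates: [30, 33]
Check each candidate:
30 ∈ A, 33 ∉ A
Count of candidates in A: 1

1


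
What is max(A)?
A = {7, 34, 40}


Set A = {7, 34, 40}
Elements in ascending order: 7, 34, 40
The largest element is 40.

40


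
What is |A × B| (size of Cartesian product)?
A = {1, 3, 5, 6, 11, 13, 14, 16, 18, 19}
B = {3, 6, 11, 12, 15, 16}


Set A = {1, 3, 5, 6, 11, 13, 14, 16, 18, 19} has 10 elements.
Set B = {3, 6, 11, 12, 15, 16} has 6 elements.
|A × B| = |A| × |B| = 10 × 6 = 60

60


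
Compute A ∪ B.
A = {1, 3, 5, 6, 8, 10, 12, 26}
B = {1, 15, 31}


Set A = {1, 3, 5, 6, 8, 10, 12, 26}
Set B = {1, 15, 31}
A ∪ B includes all elements in either set.
Elements from A: {1, 3, 5, 6, 8, 10, 12, 26}
Elements from B not already included: {15, 31}
A ∪ B = {1, 3, 5, 6, 8, 10, 12, 15, 26, 31}

{1, 3, 5, 6, 8, 10, 12, 15, 26, 31}


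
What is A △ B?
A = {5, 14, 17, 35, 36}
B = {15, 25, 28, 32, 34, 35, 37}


Set A = {5, 14, 17, 35, 36}
Set B = {15, 25, 28, 32, 34, 35, 37}
A △ B = (A \ B) ∪ (B \ A)
Elements in A but not B: {5, 14, 17, 36}
Elements in B but not A: {15, 25, 28, 32, 34, 37}
A △ B = {5, 14, 15, 17, 25, 28, 32, 34, 36, 37}

{5, 14, 15, 17, 25, 28, 32, 34, 36, 37}


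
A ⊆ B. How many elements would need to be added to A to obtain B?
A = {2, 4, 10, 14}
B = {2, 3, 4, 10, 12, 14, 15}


Set A = {2, 4, 10, 14}, |A| = 4
Set B = {2, 3, 4, 10, 12, 14, 15}, |B| = 7
Since A ⊆ B: B \ A = {3, 12, 15}
|B| - |A| = 7 - 4 = 3

3


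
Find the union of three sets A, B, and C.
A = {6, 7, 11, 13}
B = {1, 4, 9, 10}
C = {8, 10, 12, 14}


Set A = {6, 7, 11, 13}
Set B = {1, 4, 9, 10}
Set C = {8, 10, 12, 14}
First, A ∪ B = {1, 4, 6, 7, 9, 10, 11, 13}
Then, (A ∪ B) ∪ C = {1, 4, 6, 7, 8, 9, 10, 11, 12, 13, 14}

{1, 4, 6, 7, 8, 9, 10, 11, 12, 13, 14}


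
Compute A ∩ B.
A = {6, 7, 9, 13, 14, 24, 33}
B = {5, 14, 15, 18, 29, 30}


Set A = {6, 7, 9, 13, 14, 24, 33}
Set B = {5, 14, 15, 18, 29, 30}
A ∩ B includes only elements in both sets.
Check each element of A against B:
6 ✗, 7 ✗, 9 ✗, 13 ✗, 14 ✓, 24 ✗, 33 ✗
A ∩ B = {14}

{14}


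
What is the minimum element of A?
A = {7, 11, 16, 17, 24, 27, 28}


Set A = {7, 11, 16, 17, 24, 27, 28}
Elements in ascending order: 7, 11, 16, 17, 24, 27, 28
The smallest element is 7.

7


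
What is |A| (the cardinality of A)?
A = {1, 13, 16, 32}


Set A = {1, 13, 16, 32}
Listing elements: 1, 13, 16, 32
Counting: 4 elements
|A| = 4

4


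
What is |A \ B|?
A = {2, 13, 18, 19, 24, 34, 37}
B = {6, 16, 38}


Set A = {2, 13, 18, 19, 24, 34, 37}
Set B = {6, 16, 38}
A \ B = {2, 13, 18, 19, 24, 34, 37}
|A \ B| = 7

7


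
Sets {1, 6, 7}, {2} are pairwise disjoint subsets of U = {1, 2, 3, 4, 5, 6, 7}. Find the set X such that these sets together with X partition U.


U = {1, 2, 3, 4, 5, 6, 7}
Shown blocks: {1, 6, 7}, {2}
A partition's blocks are pairwise disjoint and cover U, so the missing block = U \ (union of shown blocks).
Union of shown blocks: {1, 2, 6, 7}
Missing block = U \ (union) = {3, 4, 5}

{3, 4, 5}


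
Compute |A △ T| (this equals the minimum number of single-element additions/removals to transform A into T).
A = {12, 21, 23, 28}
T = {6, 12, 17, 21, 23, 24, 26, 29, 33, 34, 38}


Set A = {12, 21, 23, 28}
Set T = {6, 12, 17, 21, 23, 24, 26, 29, 33, 34, 38}
Elements to remove from A (in A, not in T): {28} → 1 removals
Elements to add to A (in T, not in A): {6, 17, 24, 26, 29, 33, 34, 38} → 8 additions
Total edits = 1 + 8 = 9

9


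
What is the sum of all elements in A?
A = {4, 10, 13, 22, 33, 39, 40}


Set A = {4, 10, 13, 22, 33, 39, 40}
Sum = 4 + 10 + 13 + 22 + 33 + 39 + 40 = 161

161


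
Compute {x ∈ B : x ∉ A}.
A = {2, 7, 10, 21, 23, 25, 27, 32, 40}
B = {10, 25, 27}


Set A = {2, 7, 10, 21, 23, 25, 27, 32, 40}
Set B = {10, 25, 27}
Check each element of B against A:
10 ∈ A, 25 ∈ A, 27 ∈ A
Elements of B not in A: {}

{}


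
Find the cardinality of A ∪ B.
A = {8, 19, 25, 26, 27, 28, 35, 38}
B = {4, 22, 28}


Set A = {8, 19, 25, 26, 27, 28, 35, 38}, |A| = 8
Set B = {4, 22, 28}, |B| = 3
A ∩ B = {28}, |A ∩ B| = 1
|A ∪ B| = |A| + |B| - |A ∩ B| = 8 + 3 - 1 = 10

10


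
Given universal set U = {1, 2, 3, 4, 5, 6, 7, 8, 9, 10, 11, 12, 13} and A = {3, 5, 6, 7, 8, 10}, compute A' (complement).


Universal set U = {1, 2, 3, 4, 5, 6, 7, 8, 9, 10, 11, 12, 13}
Set A = {3, 5, 6, 7, 8, 10}
A' = U \ A = elements in U but not in A
Checking each element of U:
1 (not in A, include), 2 (not in A, include), 3 (in A, exclude), 4 (not in A, include), 5 (in A, exclude), 6 (in A, exclude), 7 (in A, exclude), 8 (in A, exclude), 9 (not in A, include), 10 (in A, exclude), 11 (not in A, include), 12 (not in A, include), 13 (not in A, include)
A' = {1, 2, 4, 9, 11, 12, 13}

{1, 2, 4, 9, 11, 12, 13}


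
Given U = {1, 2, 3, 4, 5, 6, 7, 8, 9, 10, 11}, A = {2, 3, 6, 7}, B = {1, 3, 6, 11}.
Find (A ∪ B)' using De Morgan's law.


U = {1, 2, 3, 4, 5, 6, 7, 8, 9, 10, 11}
A = {2, 3, 6, 7}, B = {1, 3, 6, 11}
A ∪ B = {1, 2, 3, 6, 7, 11}
(A ∪ B)' = U \ (A ∪ B) = {4, 5, 8, 9, 10}
Verification via A' ∩ B': A' = {1, 4, 5, 8, 9, 10, 11}, B' = {2, 4, 5, 7, 8, 9, 10}
A' ∩ B' = {4, 5, 8, 9, 10} ✓

{4, 5, 8, 9, 10}


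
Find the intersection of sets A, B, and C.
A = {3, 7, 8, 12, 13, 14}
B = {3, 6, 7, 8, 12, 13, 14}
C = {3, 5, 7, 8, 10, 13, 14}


Set A = {3, 7, 8, 12, 13, 14}
Set B = {3, 6, 7, 8, 12, 13, 14}
Set C = {3, 5, 7, 8, 10, 13, 14}
First, A ∩ B = {3, 7, 8, 12, 13, 14}
Then, (A ∩ B) ∩ C = {3, 7, 8, 13, 14}

{3, 7, 8, 13, 14}


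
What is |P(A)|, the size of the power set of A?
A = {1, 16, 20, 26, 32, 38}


Set A = {1, 16, 20, 26, 32, 38}
|A| = 6
The power set P(A) contains all subsets of A.
|P(A)| = 2^|A| = 2^6 = 64

64


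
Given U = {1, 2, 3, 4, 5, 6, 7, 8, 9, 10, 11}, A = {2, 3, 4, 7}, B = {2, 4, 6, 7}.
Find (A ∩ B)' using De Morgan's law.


U = {1, 2, 3, 4, 5, 6, 7, 8, 9, 10, 11}
A = {2, 3, 4, 7}, B = {2, 4, 6, 7}
A ∩ B = {2, 4, 7}
(A ∩ B)' = U \ (A ∩ B) = {1, 3, 5, 6, 8, 9, 10, 11}
Verification via A' ∪ B': A' = {1, 5, 6, 8, 9, 10, 11}, B' = {1, 3, 5, 8, 9, 10, 11}
A' ∪ B' = {1, 3, 5, 6, 8, 9, 10, 11} ✓

{1, 3, 5, 6, 8, 9, 10, 11}


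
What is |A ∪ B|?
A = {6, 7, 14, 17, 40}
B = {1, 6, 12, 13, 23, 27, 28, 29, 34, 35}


Set A = {6, 7, 14, 17, 40}, |A| = 5
Set B = {1, 6, 12, 13, 23, 27, 28, 29, 34, 35}, |B| = 10
A ∩ B = {6}, |A ∩ B| = 1
|A ∪ B| = |A| + |B| - |A ∩ B| = 5 + 10 - 1 = 14

14


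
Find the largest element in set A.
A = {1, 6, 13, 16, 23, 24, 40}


Set A = {1, 6, 13, 16, 23, 24, 40}
Elements in ascending order: 1, 6, 13, 16, 23, 24, 40
The largest element is 40.

40


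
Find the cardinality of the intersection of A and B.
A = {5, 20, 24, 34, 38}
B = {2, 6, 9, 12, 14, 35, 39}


Set A = {5, 20, 24, 34, 38}
Set B = {2, 6, 9, 12, 14, 35, 39}
A ∩ B = {}
|A ∩ B| = 0

0


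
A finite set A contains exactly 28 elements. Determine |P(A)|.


The set has 28 elements.
The power set contains all possible subsets.
|P(A)| = 2^|A| = 2^28 = 268435456

268435456


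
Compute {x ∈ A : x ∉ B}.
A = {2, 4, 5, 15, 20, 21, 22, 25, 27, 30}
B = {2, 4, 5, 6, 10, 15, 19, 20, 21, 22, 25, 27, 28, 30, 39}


Set A = {2, 4, 5, 15, 20, 21, 22, 25, 27, 30}
Set B = {2, 4, 5, 6, 10, 15, 19, 20, 21, 22, 25, 27, 28, 30, 39}
Check each element of A against B:
2 ∈ B, 4 ∈ B, 5 ∈ B, 15 ∈ B, 20 ∈ B, 21 ∈ B, 22 ∈ B, 25 ∈ B, 27 ∈ B, 30 ∈ B
Elements of A not in B: {}

{}


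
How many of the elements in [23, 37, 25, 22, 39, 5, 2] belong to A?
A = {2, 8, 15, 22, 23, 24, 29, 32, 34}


Set A = {2, 8, 15, 22, 23, 24, 29, 32, 34}
Candidates: [23, 37, 25, 22, 39, 5, 2]
Check each candidate:
23 ∈ A, 37 ∉ A, 25 ∉ A, 22 ∈ A, 39 ∉ A, 5 ∉ A, 2 ∈ A
Count of candidates in A: 3

3


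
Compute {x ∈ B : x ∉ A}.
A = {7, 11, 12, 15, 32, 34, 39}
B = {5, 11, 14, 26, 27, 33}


Set A = {7, 11, 12, 15, 32, 34, 39}
Set B = {5, 11, 14, 26, 27, 33}
Check each element of B against A:
5 ∉ A (include), 11 ∈ A, 14 ∉ A (include), 26 ∉ A (include), 27 ∉ A (include), 33 ∉ A (include)
Elements of B not in A: {5, 14, 26, 27, 33}

{5, 14, 26, 27, 33}


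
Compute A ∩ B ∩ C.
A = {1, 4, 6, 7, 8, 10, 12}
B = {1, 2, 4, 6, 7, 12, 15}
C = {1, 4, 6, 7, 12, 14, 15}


Set A = {1, 4, 6, 7, 8, 10, 12}
Set B = {1, 2, 4, 6, 7, 12, 15}
Set C = {1, 4, 6, 7, 12, 14, 15}
First, A ∩ B = {1, 4, 6, 7, 12}
Then, (A ∩ B) ∩ C = {1, 4, 6, 7, 12}

{1, 4, 6, 7, 12}


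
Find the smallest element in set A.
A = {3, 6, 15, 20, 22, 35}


Set A = {3, 6, 15, 20, 22, 35}
Elements in ascending order: 3, 6, 15, 20, 22, 35
The smallest element is 3.

3


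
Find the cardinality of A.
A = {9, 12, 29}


Set A = {9, 12, 29}
Listing elements: 9, 12, 29
Counting: 3 elements
|A| = 3

3


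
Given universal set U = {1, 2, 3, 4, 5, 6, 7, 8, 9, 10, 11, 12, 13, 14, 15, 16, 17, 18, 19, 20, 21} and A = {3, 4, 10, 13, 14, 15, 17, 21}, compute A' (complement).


Universal set U = {1, 2, 3, 4, 5, 6, 7, 8, 9, 10, 11, 12, 13, 14, 15, 16, 17, 18, 19, 20, 21}
Set A = {3, 4, 10, 13, 14, 15, 17, 21}
A' = U \ A = elements in U but not in A
Checking each element of U:
1 (not in A, include), 2 (not in A, include), 3 (in A, exclude), 4 (in A, exclude), 5 (not in A, include), 6 (not in A, include), 7 (not in A, include), 8 (not in A, include), 9 (not in A, include), 10 (in A, exclude), 11 (not in A, include), 12 (not in A, include), 13 (in A, exclude), 14 (in A, exclude), 15 (in A, exclude), 16 (not in A, include), 17 (in A, exclude), 18 (not in A, include), 19 (not in A, include), 20 (not in A, include), 21 (in A, exclude)
A' = {1, 2, 5, 6, 7, 8, 9, 11, 12, 16, 18, 19, 20}

{1, 2, 5, 6, 7, 8, 9, 11, 12, 16, 18, 19, 20}


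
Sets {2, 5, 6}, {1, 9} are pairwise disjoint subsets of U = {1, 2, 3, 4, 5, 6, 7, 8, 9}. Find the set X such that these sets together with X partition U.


U = {1, 2, 3, 4, 5, 6, 7, 8, 9}
Shown blocks: {2, 5, 6}, {1, 9}
A partition's blocks are pairwise disjoint and cover U, so the missing block = U \ (union of shown blocks).
Union of shown blocks: {1, 2, 5, 6, 9}
Missing block = U \ (union) = {3, 4, 7, 8}

{3, 4, 7, 8}


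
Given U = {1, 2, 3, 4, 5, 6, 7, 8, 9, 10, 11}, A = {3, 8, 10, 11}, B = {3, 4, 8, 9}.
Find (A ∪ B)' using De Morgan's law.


U = {1, 2, 3, 4, 5, 6, 7, 8, 9, 10, 11}
A = {3, 8, 10, 11}, B = {3, 4, 8, 9}
A ∪ B = {3, 4, 8, 9, 10, 11}
(A ∪ B)' = U \ (A ∪ B) = {1, 2, 5, 6, 7}
Verification via A' ∩ B': A' = {1, 2, 4, 5, 6, 7, 9}, B' = {1, 2, 5, 6, 7, 10, 11}
A' ∩ B' = {1, 2, 5, 6, 7} ✓

{1, 2, 5, 6, 7}


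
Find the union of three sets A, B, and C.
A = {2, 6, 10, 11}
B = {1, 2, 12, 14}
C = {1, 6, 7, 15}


Set A = {2, 6, 10, 11}
Set B = {1, 2, 12, 14}
Set C = {1, 6, 7, 15}
First, A ∪ B = {1, 2, 6, 10, 11, 12, 14}
Then, (A ∪ B) ∪ C = {1, 2, 6, 7, 10, 11, 12, 14, 15}

{1, 2, 6, 7, 10, 11, 12, 14, 15}


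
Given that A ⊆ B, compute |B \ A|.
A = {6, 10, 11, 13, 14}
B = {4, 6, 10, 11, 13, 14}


Set A = {6, 10, 11, 13, 14}, |A| = 5
Set B = {4, 6, 10, 11, 13, 14}, |B| = 6
Since A ⊆ B: B \ A = {4}
|B| - |A| = 6 - 5 = 1

1


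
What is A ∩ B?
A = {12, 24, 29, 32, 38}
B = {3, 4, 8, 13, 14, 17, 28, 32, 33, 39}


Set A = {12, 24, 29, 32, 38}
Set B = {3, 4, 8, 13, 14, 17, 28, 32, 33, 39}
A ∩ B includes only elements in both sets.
Check each element of A against B:
12 ✗, 24 ✗, 29 ✗, 32 ✓, 38 ✗
A ∩ B = {32}

{32}


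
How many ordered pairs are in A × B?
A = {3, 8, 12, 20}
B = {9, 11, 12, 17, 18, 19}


Set A = {3, 8, 12, 20} has 4 elements.
Set B = {9, 11, 12, 17, 18, 19} has 6 elements.
|A × B| = |A| × |B| = 4 × 6 = 24

24


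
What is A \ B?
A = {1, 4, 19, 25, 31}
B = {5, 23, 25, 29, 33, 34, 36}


Set A = {1, 4, 19, 25, 31}
Set B = {5, 23, 25, 29, 33, 34, 36}
A \ B includes elements in A that are not in B.
Check each element of A:
1 (not in B, keep), 4 (not in B, keep), 19 (not in B, keep), 25 (in B, remove), 31 (not in B, keep)
A \ B = {1, 4, 19, 31}

{1, 4, 19, 31}


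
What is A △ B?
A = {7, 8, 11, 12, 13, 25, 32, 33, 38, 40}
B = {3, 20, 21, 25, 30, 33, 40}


Set A = {7, 8, 11, 12, 13, 25, 32, 33, 38, 40}
Set B = {3, 20, 21, 25, 30, 33, 40}
A △ B = (A \ B) ∪ (B \ A)
Elements in A but not B: {7, 8, 11, 12, 13, 32, 38}
Elements in B but not A: {3, 20, 21, 30}
A △ B = {3, 7, 8, 11, 12, 13, 20, 21, 30, 32, 38}

{3, 7, 8, 11, 12, 13, 20, 21, 30, 32, 38}


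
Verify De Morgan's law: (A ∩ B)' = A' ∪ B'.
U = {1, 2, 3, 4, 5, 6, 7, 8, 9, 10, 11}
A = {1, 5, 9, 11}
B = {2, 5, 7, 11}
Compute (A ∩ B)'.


U = {1, 2, 3, 4, 5, 6, 7, 8, 9, 10, 11}
A = {1, 5, 9, 11}, B = {2, 5, 7, 11}
A ∩ B = {5, 11}
(A ∩ B)' = U \ (A ∩ B) = {1, 2, 3, 4, 6, 7, 8, 9, 10}
Verification via A' ∪ B': A' = {2, 3, 4, 6, 7, 8, 10}, B' = {1, 3, 4, 6, 8, 9, 10}
A' ∪ B' = {1, 2, 3, 4, 6, 7, 8, 9, 10} ✓

{1, 2, 3, 4, 6, 7, 8, 9, 10}


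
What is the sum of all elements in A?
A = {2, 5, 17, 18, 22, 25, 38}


Set A = {2, 5, 17, 18, 22, 25, 38}
Sum = 2 + 5 + 17 + 18 + 22 + 25 + 38 = 127

127


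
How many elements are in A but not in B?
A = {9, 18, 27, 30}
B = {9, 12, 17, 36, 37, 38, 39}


Set A = {9, 18, 27, 30}
Set B = {9, 12, 17, 36, 37, 38, 39}
A \ B = {18, 27, 30}
|A \ B| = 3

3


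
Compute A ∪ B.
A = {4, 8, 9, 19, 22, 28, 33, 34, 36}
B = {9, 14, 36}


Set A = {4, 8, 9, 19, 22, 28, 33, 34, 36}
Set B = {9, 14, 36}
A ∪ B includes all elements in either set.
Elements from A: {4, 8, 9, 19, 22, 28, 33, 34, 36}
Elements from B not already included: {14}
A ∪ B = {4, 8, 9, 14, 19, 22, 28, 33, 34, 36}

{4, 8, 9, 14, 19, 22, 28, 33, 34, 36}


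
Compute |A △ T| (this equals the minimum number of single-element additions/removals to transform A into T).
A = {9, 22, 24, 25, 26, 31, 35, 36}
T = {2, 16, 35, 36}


Set A = {9, 22, 24, 25, 26, 31, 35, 36}
Set T = {2, 16, 35, 36}
Elements to remove from A (in A, not in T): {9, 22, 24, 25, 26, 31} → 6 removals
Elements to add to A (in T, not in A): {2, 16} → 2 additions
Total edits = 6 + 2 = 8

8


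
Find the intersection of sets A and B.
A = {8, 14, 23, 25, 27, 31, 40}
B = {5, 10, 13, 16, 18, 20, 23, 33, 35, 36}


Set A = {8, 14, 23, 25, 27, 31, 40}
Set B = {5, 10, 13, 16, 18, 20, 23, 33, 35, 36}
A ∩ B includes only elements in both sets.
Check each element of A against B:
8 ✗, 14 ✗, 23 ✓, 25 ✗, 27 ✗, 31 ✗, 40 ✗
A ∩ B = {23}

{23}


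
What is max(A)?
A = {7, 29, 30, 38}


Set A = {7, 29, 30, 38}
Elements in ascending order: 7, 29, 30, 38
The largest element is 38.

38


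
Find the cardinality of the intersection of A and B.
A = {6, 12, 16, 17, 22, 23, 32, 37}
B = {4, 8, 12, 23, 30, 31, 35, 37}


Set A = {6, 12, 16, 17, 22, 23, 32, 37}
Set B = {4, 8, 12, 23, 30, 31, 35, 37}
A ∩ B = {12, 23, 37}
|A ∩ B| = 3

3


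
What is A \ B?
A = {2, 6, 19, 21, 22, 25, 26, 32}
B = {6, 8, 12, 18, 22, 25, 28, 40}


Set A = {2, 6, 19, 21, 22, 25, 26, 32}
Set B = {6, 8, 12, 18, 22, 25, 28, 40}
A \ B includes elements in A that are not in B.
Check each element of A:
2 (not in B, keep), 6 (in B, remove), 19 (not in B, keep), 21 (not in B, keep), 22 (in B, remove), 25 (in B, remove), 26 (not in B, keep), 32 (not in B, keep)
A \ B = {2, 19, 21, 26, 32}

{2, 19, 21, 26, 32}


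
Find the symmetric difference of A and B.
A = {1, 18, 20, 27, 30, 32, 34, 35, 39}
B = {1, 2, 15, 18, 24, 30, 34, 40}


Set A = {1, 18, 20, 27, 30, 32, 34, 35, 39}
Set B = {1, 2, 15, 18, 24, 30, 34, 40}
A △ B = (A \ B) ∪ (B \ A)
Elements in A but not B: {20, 27, 32, 35, 39}
Elements in B but not A: {2, 15, 24, 40}
A △ B = {2, 15, 20, 24, 27, 32, 35, 39, 40}

{2, 15, 20, 24, 27, 32, 35, 39, 40}


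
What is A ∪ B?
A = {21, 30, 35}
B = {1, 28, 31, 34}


Set A = {21, 30, 35}
Set B = {1, 28, 31, 34}
A ∪ B includes all elements in either set.
Elements from A: {21, 30, 35}
Elements from B not already included: {1, 28, 31, 34}
A ∪ B = {1, 21, 28, 30, 31, 34, 35}

{1, 21, 28, 30, 31, 34, 35}


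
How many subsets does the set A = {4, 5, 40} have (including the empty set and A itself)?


Set A = {4, 5, 40}
|A| = 3
The power set P(A) contains all subsets of A.
|P(A)| = 2^|A| = 2^3 = 8

8


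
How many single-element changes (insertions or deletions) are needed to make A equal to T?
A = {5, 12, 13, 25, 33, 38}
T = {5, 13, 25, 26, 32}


Set A = {5, 12, 13, 25, 33, 38}
Set T = {5, 13, 25, 26, 32}
Elements to remove from A (in A, not in T): {12, 33, 38} → 3 removals
Elements to add to A (in T, not in A): {26, 32} → 2 additions
Total edits = 3 + 2 = 5

5


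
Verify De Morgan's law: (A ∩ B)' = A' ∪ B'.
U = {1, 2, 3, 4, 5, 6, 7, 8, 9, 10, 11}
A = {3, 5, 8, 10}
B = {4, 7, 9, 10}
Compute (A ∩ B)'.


U = {1, 2, 3, 4, 5, 6, 7, 8, 9, 10, 11}
A = {3, 5, 8, 10}, B = {4, 7, 9, 10}
A ∩ B = {10}
(A ∩ B)' = U \ (A ∩ B) = {1, 2, 3, 4, 5, 6, 7, 8, 9, 11}
Verification via A' ∪ B': A' = {1, 2, 4, 6, 7, 9, 11}, B' = {1, 2, 3, 5, 6, 8, 11}
A' ∪ B' = {1, 2, 3, 4, 5, 6, 7, 8, 9, 11} ✓

{1, 2, 3, 4, 5, 6, 7, 8, 9, 11}


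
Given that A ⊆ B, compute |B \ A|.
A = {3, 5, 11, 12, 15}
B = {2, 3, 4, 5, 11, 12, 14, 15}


Set A = {3, 5, 11, 12, 15}, |A| = 5
Set B = {2, 3, 4, 5, 11, 12, 14, 15}, |B| = 8
Since A ⊆ B: B \ A = {2, 4, 14}
|B| - |A| = 8 - 5 = 3

3


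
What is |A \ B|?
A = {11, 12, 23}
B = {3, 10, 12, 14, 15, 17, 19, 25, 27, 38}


Set A = {11, 12, 23}
Set B = {3, 10, 12, 14, 15, 17, 19, 25, 27, 38}
A \ B = {11, 23}
|A \ B| = 2

2


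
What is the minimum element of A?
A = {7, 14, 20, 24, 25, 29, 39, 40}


Set A = {7, 14, 20, 24, 25, 29, 39, 40}
Elements in ascending order: 7, 14, 20, 24, 25, 29, 39, 40
The smallest element is 7.

7


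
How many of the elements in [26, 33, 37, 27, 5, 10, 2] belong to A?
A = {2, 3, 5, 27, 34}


Set A = {2, 3, 5, 27, 34}
Candidates: [26, 33, 37, 27, 5, 10, 2]
Check each candidate:
26 ∉ A, 33 ∉ A, 37 ∉ A, 27 ∈ A, 5 ∈ A, 10 ∉ A, 2 ∈ A
Count of candidates in A: 3

3


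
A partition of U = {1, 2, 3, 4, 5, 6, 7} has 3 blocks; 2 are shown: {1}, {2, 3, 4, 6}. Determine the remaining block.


U = {1, 2, 3, 4, 5, 6, 7}
Shown blocks: {1}, {2, 3, 4, 6}
A partition's blocks are pairwise disjoint and cover U, so the missing block = U \ (union of shown blocks).
Union of shown blocks: {1, 2, 3, 4, 6}
Missing block = U \ (union) = {5, 7}

{5, 7}


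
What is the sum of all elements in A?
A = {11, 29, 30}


Set A = {11, 29, 30}
Sum = 11 + 29 + 30 = 70

70


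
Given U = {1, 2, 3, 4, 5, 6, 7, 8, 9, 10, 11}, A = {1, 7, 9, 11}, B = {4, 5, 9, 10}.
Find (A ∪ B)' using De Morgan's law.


U = {1, 2, 3, 4, 5, 6, 7, 8, 9, 10, 11}
A = {1, 7, 9, 11}, B = {4, 5, 9, 10}
A ∪ B = {1, 4, 5, 7, 9, 10, 11}
(A ∪ B)' = U \ (A ∪ B) = {2, 3, 6, 8}
Verification via A' ∩ B': A' = {2, 3, 4, 5, 6, 8, 10}, B' = {1, 2, 3, 6, 7, 8, 11}
A' ∩ B' = {2, 3, 6, 8} ✓

{2, 3, 6, 8}


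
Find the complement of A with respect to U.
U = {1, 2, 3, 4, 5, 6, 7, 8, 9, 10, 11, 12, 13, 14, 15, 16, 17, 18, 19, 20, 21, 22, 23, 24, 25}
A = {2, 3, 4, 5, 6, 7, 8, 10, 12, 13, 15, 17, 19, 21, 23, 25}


Universal set U = {1, 2, 3, 4, 5, 6, 7, 8, 9, 10, 11, 12, 13, 14, 15, 16, 17, 18, 19, 20, 21, 22, 23, 24, 25}
Set A = {2, 3, 4, 5, 6, 7, 8, 10, 12, 13, 15, 17, 19, 21, 23, 25}
A' = U \ A = elements in U but not in A
Checking each element of U:
1 (not in A, include), 2 (in A, exclude), 3 (in A, exclude), 4 (in A, exclude), 5 (in A, exclude), 6 (in A, exclude), 7 (in A, exclude), 8 (in A, exclude), 9 (not in A, include), 10 (in A, exclude), 11 (not in A, include), 12 (in A, exclude), 13 (in A, exclude), 14 (not in A, include), 15 (in A, exclude), 16 (not in A, include), 17 (in A, exclude), 18 (not in A, include), 19 (in A, exclude), 20 (not in A, include), 21 (in A, exclude), 22 (not in A, include), 23 (in A, exclude), 24 (not in A, include), 25 (in A, exclude)
A' = {1, 9, 11, 14, 16, 18, 20, 22, 24}

{1, 9, 11, 14, 16, 18, 20, 22, 24}


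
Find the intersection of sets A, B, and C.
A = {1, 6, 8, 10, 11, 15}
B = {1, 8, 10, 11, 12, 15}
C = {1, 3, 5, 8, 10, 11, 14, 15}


Set A = {1, 6, 8, 10, 11, 15}
Set B = {1, 8, 10, 11, 12, 15}
Set C = {1, 3, 5, 8, 10, 11, 14, 15}
First, A ∩ B = {1, 8, 10, 11, 15}
Then, (A ∩ B) ∩ C = {1, 8, 10, 11, 15}

{1, 8, 10, 11, 15}


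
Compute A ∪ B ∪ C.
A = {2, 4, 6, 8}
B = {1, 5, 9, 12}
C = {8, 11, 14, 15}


Set A = {2, 4, 6, 8}
Set B = {1, 5, 9, 12}
Set C = {8, 11, 14, 15}
First, A ∪ B = {1, 2, 4, 5, 6, 8, 9, 12}
Then, (A ∪ B) ∪ C = {1, 2, 4, 5, 6, 8, 9, 11, 12, 14, 15}

{1, 2, 4, 5, 6, 8, 9, 11, 12, 14, 15}


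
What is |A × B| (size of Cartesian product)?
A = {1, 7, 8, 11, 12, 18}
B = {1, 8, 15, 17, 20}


Set A = {1, 7, 8, 11, 12, 18} has 6 elements.
Set B = {1, 8, 15, 17, 20} has 5 elements.
|A × B| = |A| × |B| = 6 × 5 = 30

30


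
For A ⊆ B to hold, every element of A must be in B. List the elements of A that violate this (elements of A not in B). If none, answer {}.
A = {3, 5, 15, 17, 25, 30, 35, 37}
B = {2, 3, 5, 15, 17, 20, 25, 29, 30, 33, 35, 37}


Set A = {3, 5, 15, 17, 25, 30, 35, 37}
Set B = {2, 3, 5, 15, 17, 20, 25, 29, 30, 33, 35, 37}
Check each element of A against B:
3 ∈ B, 5 ∈ B, 15 ∈ B, 17 ∈ B, 25 ∈ B, 30 ∈ B, 35 ∈ B, 37 ∈ B
Elements of A not in B: {}

{}


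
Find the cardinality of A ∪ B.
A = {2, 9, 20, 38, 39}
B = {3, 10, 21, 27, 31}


Set A = {2, 9, 20, 38, 39}, |A| = 5
Set B = {3, 10, 21, 27, 31}, |B| = 5
A ∩ B = {}, |A ∩ B| = 0
|A ∪ B| = |A| + |B| - |A ∩ B| = 5 + 5 - 0 = 10

10


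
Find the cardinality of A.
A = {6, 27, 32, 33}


Set A = {6, 27, 32, 33}
Listing elements: 6, 27, 32, 33
Counting: 4 elements
|A| = 4

4


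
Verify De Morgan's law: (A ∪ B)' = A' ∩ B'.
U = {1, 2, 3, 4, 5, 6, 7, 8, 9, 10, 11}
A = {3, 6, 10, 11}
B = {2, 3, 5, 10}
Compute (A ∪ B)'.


U = {1, 2, 3, 4, 5, 6, 7, 8, 9, 10, 11}
A = {3, 6, 10, 11}, B = {2, 3, 5, 10}
A ∪ B = {2, 3, 5, 6, 10, 11}
(A ∪ B)' = U \ (A ∪ B) = {1, 4, 7, 8, 9}
Verification via A' ∩ B': A' = {1, 2, 4, 5, 7, 8, 9}, B' = {1, 4, 6, 7, 8, 9, 11}
A' ∩ B' = {1, 4, 7, 8, 9} ✓

{1, 4, 7, 8, 9}


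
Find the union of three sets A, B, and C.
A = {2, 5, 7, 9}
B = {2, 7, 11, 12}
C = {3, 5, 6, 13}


Set A = {2, 5, 7, 9}
Set B = {2, 7, 11, 12}
Set C = {3, 5, 6, 13}
First, A ∪ B = {2, 5, 7, 9, 11, 12}
Then, (A ∪ B) ∪ C = {2, 3, 5, 6, 7, 9, 11, 12, 13}

{2, 3, 5, 6, 7, 9, 11, 12, 13}


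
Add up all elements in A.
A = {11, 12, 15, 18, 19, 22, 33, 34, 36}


Set A = {11, 12, 15, 18, 19, 22, 33, 34, 36}
Sum = 11 + 12 + 15 + 18 + 19 + 22 + 33 + 34 + 36 = 200

200


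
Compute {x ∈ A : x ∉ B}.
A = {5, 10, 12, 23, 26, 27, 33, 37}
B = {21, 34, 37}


Set A = {5, 10, 12, 23, 26, 27, 33, 37}
Set B = {21, 34, 37}
Check each element of A against B:
5 ∉ B (include), 10 ∉ B (include), 12 ∉ B (include), 23 ∉ B (include), 26 ∉ B (include), 27 ∉ B (include), 33 ∉ B (include), 37 ∈ B
Elements of A not in B: {5, 10, 12, 23, 26, 27, 33}

{5, 10, 12, 23, 26, 27, 33}


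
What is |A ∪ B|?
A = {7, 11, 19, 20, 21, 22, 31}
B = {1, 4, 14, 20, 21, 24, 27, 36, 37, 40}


Set A = {7, 11, 19, 20, 21, 22, 31}, |A| = 7
Set B = {1, 4, 14, 20, 21, 24, 27, 36, 37, 40}, |B| = 10
A ∩ B = {20, 21}, |A ∩ B| = 2
|A ∪ B| = |A| + |B| - |A ∩ B| = 7 + 10 - 2 = 15

15


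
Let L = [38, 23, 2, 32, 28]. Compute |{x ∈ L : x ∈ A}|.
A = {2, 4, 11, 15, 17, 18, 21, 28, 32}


Set A = {2, 4, 11, 15, 17, 18, 21, 28, 32}
Candidates: [38, 23, 2, 32, 28]
Check each candidate:
38 ∉ A, 23 ∉ A, 2 ∈ A, 32 ∈ A, 28 ∈ A
Count of candidates in A: 3

3


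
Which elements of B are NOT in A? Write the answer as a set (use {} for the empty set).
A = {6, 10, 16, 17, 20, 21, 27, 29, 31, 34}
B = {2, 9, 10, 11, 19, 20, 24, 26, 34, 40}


Set A = {6, 10, 16, 17, 20, 21, 27, 29, 31, 34}
Set B = {2, 9, 10, 11, 19, 20, 24, 26, 34, 40}
Check each element of B against A:
2 ∉ A (include), 9 ∉ A (include), 10 ∈ A, 11 ∉ A (include), 19 ∉ A (include), 20 ∈ A, 24 ∉ A (include), 26 ∉ A (include), 34 ∈ A, 40 ∉ A (include)
Elements of B not in A: {2, 9, 11, 19, 24, 26, 40}

{2, 9, 11, 19, 24, 26, 40}


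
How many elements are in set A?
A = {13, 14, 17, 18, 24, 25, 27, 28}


Set A = {13, 14, 17, 18, 24, 25, 27, 28}
Listing elements: 13, 14, 17, 18, 24, 25, 27, 28
Counting: 8 elements
|A| = 8

8


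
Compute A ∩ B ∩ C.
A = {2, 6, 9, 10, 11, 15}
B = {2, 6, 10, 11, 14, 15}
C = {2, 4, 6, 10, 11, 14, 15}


Set A = {2, 6, 9, 10, 11, 15}
Set B = {2, 6, 10, 11, 14, 15}
Set C = {2, 4, 6, 10, 11, 14, 15}
First, A ∩ B = {2, 6, 10, 11, 15}
Then, (A ∩ B) ∩ C = {2, 6, 10, 11, 15}

{2, 6, 10, 11, 15}


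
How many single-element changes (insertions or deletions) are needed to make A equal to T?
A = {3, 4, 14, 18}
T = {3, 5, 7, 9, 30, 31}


Set A = {3, 4, 14, 18}
Set T = {3, 5, 7, 9, 30, 31}
Elements to remove from A (in A, not in T): {4, 14, 18} → 3 removals
Elements to add to A (in T, not in A): {5, 7, 9, 30, 31} → 5 additions
Total edits = 3 + 5 = 8

8


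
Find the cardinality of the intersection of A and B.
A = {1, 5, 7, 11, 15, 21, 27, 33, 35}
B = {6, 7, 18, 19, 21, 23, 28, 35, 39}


Set A = {1, 5, 7, 11, 15, 21, 27, 33, 35}
Set B = {6, 7, 18, 19, 21, 23, 28, 35, 39}
A ∩ B = {7, 21, 35}
|A ∩ B| = 3

3


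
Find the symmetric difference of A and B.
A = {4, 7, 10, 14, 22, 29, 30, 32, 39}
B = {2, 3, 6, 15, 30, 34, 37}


Set A = {4, 7, 10, 14, 22, 29, 30, 32, 39}
Set B = {2, 3, 6, 15, 30, 34, 37}
A △ B = (A \ B) ∪ (B \ A)
Elements in A but not B: {4, 7, 10, 14, 22, 29, 32, 39}
Elements in B but not A: {2, 3, 6, 15, 34, 37}
A △ B = {2, 3, 4, 6, 7, 10, 14, 15, 22, 29, 32, 34, 37, 39}

{2, 3, 4, 6, 7, 10, 14, 15, 22, 29, 32, 34, 37, 39}


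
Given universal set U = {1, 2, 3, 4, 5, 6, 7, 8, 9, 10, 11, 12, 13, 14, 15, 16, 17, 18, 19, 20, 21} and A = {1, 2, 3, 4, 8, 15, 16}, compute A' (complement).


Universal set U = {1, 2, 3, 4, 5, 6, 7, 8, 9, 10, 11, 12, 13, 14, 15, 16, 17, 18, 19, 20, 21}
Set A = {1, 2, 3, 4, 8, 15, 16}
A' = U \ A = elements in U but not in A
Checking each element of U:
1 (in A, exclude), 2 (in A, exclude), 3 (in A, exclude), 4 (in A, exclude), 5 (not in A, include), 6 (not in A, include), 7 (not in A, include), 8 (in A, exclude), 9 (not in A, include), 10 (not in A, include), 11 (not in A, include), 12 (not in A, include), 13 (not in A, include), 14 (not in A, include), 15 (in A, exclude), 16 (in A, exclude), 17 (not in A, include), 18 (not in A, include), 19 (not in A, include), 20 (not in A, include), 21 (not in A, include)
A' = {5, 6, 7, 9, 10, 11, 12, 13, 14, 17, 18, 19, 20, 21}

{5, 6, 7, 9, 10, 11, 12, 13, 14, 17, 18, 19, 20, 21}


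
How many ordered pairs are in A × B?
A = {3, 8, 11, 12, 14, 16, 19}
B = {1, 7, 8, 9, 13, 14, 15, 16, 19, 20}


Set A = {3, 8, 11, 12, 14, 16, 19} has 7 elements.
Set B = {1, 7, 8, 9, 13, 14, 15, 16, 19, 20} has 10 elements.
|A × B| = |A| × |B| = 7 × 10 = 70

70


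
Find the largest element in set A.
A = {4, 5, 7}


Set A = {4, 5, 7}
Elements in ascending order: 4, 5, 7
The largest element is 7.

7


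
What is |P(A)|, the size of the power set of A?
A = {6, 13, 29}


Set A = {6, 13, 29}
|A| = 3
The power set P(A) contains all subsets of A.
|P(A)| = 2^|A| = 2^3 = 8

8


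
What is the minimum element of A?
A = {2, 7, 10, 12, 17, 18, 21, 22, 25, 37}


Set A = {2, 7, 10, 12, 17, 18, 21, 22, 25, 37}
Elements in ascending order: 2, 7, 10, 12, 17, 18, 21, 22, 25, 37
The smallest element is 2.

2


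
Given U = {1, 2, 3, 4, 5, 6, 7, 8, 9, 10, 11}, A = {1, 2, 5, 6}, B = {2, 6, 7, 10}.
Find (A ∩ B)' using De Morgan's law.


U = {1, 2, 3, 4, 5, 6, 7, 8, 9, 10, 11}
A = {1, 2, 5, 6}, B = {2, 6, 7, 10}
A ∩ B = {2, 6}
(A ∩ B)' = U \ (A ∩ B) = {1, 3, 4, 5, 7, 8, 9, 10, 11}
Verification via A' ∪ B': A' = {3, 4, 7, 8, 9, 10, 11}, B' = {1, 3, 4, 5, 8, 9, 11}
A' ∪ B' = {1, 3, 4, 5, 7, 8, 9, 10, 11} ✓

{1, 3, 4, 5, 7, 8, 9, 10, 11}


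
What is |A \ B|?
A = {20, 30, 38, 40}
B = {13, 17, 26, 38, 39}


Set A = {20, 30, 38, 40}
Set B = {13, 17, 26, 38, 39}
A \ B = {20, 30, 40}
|A \ B| = 3

3


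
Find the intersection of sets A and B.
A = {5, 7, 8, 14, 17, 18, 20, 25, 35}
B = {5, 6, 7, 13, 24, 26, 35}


Set A = {5, 7, 8, 14, 17, 18, 20, 25, 35}
Set B = {5, 6, 7, 13, 24, 26, 35}
A ∩ B includes only elements in both sets.
Check each element of A against B:
5 ✓, 7 ✓, 8 ✗, 14 ✗, 17 ✗, 18 ✗, 20 ✗, 25 ✗, 35 ✓
A ∩ B = {5, 7, 35}

{5, 7, 35}


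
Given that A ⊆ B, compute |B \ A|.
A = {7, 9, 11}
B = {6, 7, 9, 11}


Set A = {7, 9, 11}, |A| = 3
Set B = {6, 7, 9, 11}, |B| = 4
Since A ⊆ B: B \ A = {6}
|B| - |A| = 4 - 3 = 1

1


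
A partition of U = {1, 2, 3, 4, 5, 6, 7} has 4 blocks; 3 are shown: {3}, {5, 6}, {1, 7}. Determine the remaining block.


U = {1, 2, 3, 4, 5, 6, 7}
Shown blocks: {3}, {5, 6}, {1, 7}
A partition's blocks are pairwise disjoint and cover U, so the missing block = U \ (union of shown blocks).
Union of shown blocks: {1, 3, 5, 6, 7}
Missing block = U \ (union) = {2, 4}

{2, 4}


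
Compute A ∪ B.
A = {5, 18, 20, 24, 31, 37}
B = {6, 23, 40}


Set A = {5, 18, 20, 24, 31, 37}
Set B = {6, 23, 40}
A ∪ B includes all elements in either set.
Elements from A: {5, 18, 20, 24, 31, 37}
Elements from B not already included: {6, 23, 40}
A ∪ B = {5, 6, 18, 20, 23, 24, 31, 37, 40}

{5, 6, 18, 20, 23, 24, 31, 37, 40}


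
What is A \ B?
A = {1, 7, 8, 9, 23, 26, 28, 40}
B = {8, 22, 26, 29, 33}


Set A = {1, 7, 8, 9, 23, 26, 28, 40}
Set B = {8, 22, 26, 29, 33}
A \ B includes elements in A that are not in B.
Check each element of A:
1 (not in B, keep), 7 (not in B, keep), 8 (in B, remove), 9 (not in B, keep), 23 (not in B, keep), 26 (in B, remove), 28 (not in B, keep), 40 (not in B, keep)
A \ B = {1, 7, 9, 23, 28, 40}

{1, 7, 9, 23, 28, 40}


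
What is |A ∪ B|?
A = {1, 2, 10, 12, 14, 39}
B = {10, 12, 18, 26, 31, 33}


Set A = {1, 2, 10, 12, 14, 39}, |A| = 6
Set B = {10, 12, 18, 26, 31, 33}, |B| = 6
A ∩ B = {10, 12}, |A ∩ B| = 2
|A ∪ B| = |A| + |B| - |A ∩ B| = 6 + 6 - 2 = 10

10


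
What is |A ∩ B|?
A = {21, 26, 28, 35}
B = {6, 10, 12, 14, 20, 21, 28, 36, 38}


Set A = {21, 26, 28, 35}
Set B = {6, 10, 12, 14, 20, 21, 28, 36, 38}
A ∩ B = {21, 28}
|A ∩ B| = 2

2


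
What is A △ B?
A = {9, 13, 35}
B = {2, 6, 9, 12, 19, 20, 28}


Set A = {9, 13, 35}
Set B = {2, 6, 9, 12, 19, 20, 28}
A △ B = (A \ B) ∪ (B \ A)
Elements in A but not B: {13, 35}
Elements in B but not A: {2, 6, 12, 19, 20, 28}
A △ B = {2, 6, 12, 13, 19, 20, 28, 35}

{2, 6, 12, 13, 19, 20, 28, 35}


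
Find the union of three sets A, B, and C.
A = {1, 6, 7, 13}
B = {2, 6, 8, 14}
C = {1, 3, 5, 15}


Set A = {1, 6, 7, 13}
Set B = {2, 6, 8, 14}
Set C = {1, 3, 5, 15}
First, A ∪ B = {1, 2, 6, 7, 8, 13, 14}
Then, (A ∪ B) ∪ C = {1, 2, 3, 5, 6, 7, 8, 13, 14, 15}

{1, 2, 3, 5, 6, 7, 8, 13, 14, 15}


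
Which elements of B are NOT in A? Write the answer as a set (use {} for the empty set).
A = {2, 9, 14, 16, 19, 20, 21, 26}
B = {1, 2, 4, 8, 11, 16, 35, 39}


Set A = {2, 9, 14, 16, 19, 20, 21, 26}
Set B = {1, 2, 4, 8, 11, 16, 35, 39}
Check each element of B against A:
1 ∉ A (include), 2 ∈ A, 4 ∉ A (include), 8 ∉ A (include), 11 ∉ A (include), 16 ∈ A, 35 ∉ A (include), 39 ∉ A (include)
Elements of B not in A: {1, 4, 8, 11, 35, 39}

{1, 4, 8, 11, 35, 39}


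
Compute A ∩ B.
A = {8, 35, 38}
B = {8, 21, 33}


Set A = {8, 35, 38}
Set B = {8, 21, 33}
A ∩ B includes only elements in both sets.
Check each element of A against B:
8 ✓, 35 ✗, 38 ✗
A ∩ B = {8}

{8}


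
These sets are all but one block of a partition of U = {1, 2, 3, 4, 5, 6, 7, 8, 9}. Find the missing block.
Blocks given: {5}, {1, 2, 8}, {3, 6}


U = {1, 2, 3, 4, 5, 6, 7, 8, 9}
Shown blocks: {5}, {1, 2, 8}, {3, 6}
A partition's blocks are pairwise disjoint and cover U, so the missing block = U \ (union of shown blocks).
Union of shown blocks: {1, 2, 3, 5, 6, 8}
Missing block = U \ (union) = {4, 7, 9}

{4, 7, 9}


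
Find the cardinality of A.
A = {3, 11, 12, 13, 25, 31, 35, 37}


Set A = {3, 11, 12, 13, 25, 31, 35, 37}
Listing elements: 3, 11, 12, 13, 25, 31, 35, 37
Counting: 8 elements
|A| = 8

8


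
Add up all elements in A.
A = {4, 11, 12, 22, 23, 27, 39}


Set A = {4, 11, 12, 22, 23, 27, 39}
Sum = 4 + 11 + 12 + 22 + 23 + 27 + 39 = 138

138


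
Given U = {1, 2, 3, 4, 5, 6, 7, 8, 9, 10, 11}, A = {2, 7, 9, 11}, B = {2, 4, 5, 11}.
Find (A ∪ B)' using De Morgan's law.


U = {1, 2, 3, 4, 5, 6, 7, 8, 9, 10, 11}
A = {2, 7, 9, 11}, B = {2, 4, 5, 11}
A ∪ B = {2, 4, 5, 7, 9, 11}
(A ∪ B)' = U \ (A ∪ B) = {1, 3, 6, 8, 10}
Verification via A' ∩ B': A' = {1, 3, 4, 5, 6, 8, 10}, B' = {1, 3, 6, 7, 8, 9, 10}
A' ∩ B' = {1, 3, 6, 8, 10} ✓

{1, 3, 6, 8, 10}


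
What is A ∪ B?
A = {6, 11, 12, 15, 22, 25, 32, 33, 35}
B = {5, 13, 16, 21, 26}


Set A = {6, 11, 12, 15, 22, 25, 32, 33, 35}
Set B = {5, 13, 16, 21, 26}
A ∪ B includes all elements in either set.
Elements from A: {6, 11, 12, 15, 22, 25, 32, 33, 35}
Elements from B not already included: {5, 13, 16, 21, 26}
A ∪ B = {5, 6, 11, 12, 13, 15, 16, 21, 22, 25, 26, 32, 33, 35}

{5, 6, 11, 12, 13, 15, 16, 21, 22, 25, 26, 32, 33, 35}


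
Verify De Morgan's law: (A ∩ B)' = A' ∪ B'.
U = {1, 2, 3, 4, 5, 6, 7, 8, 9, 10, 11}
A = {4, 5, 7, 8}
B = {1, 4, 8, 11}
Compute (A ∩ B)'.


U = {1, 2, 3, 4, 5, 6, 7, 8, 9, 10, 11}
A = {4, 5, 7, 8}, B = {1, 4, 8, 11}
A ∩ B = {4, 8}
(A ∩ B)' = U \ (A ∩ B) = {1, 2, 3, 5, 6, 7, 9, 10, 11}
Verification via A' ∪ B': A' = {1, 2, 3, 6, 9, 10, 11}, B' = {2, 3, 5, 6, 7, 9, 10}
A' ∪ B' = {1, 2, 3, 5, 6, 7, 9, 10, 11} ✓

{1, 2, 3, 5, 6, 7, 9, 10, 11}


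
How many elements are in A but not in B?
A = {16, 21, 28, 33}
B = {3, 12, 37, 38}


Set A = {16, 21, 28, 33}
Set B = {3, 12, 37, 38}
A \ B = {16, 21, 28, 33}
|A \ B| = 4

4


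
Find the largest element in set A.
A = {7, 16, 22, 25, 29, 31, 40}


Set A = {7, 16, 22, 25, 29, 31, 40}
Elements in ascending order: 7, 16, 22, 25, 29, 31, 40
The largest element is 40.

40


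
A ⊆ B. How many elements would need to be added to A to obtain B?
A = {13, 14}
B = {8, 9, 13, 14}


Set A = {13, 14}, |A| = 2
Set B = {8, 9, 13, 14}, |B| = 4
Since A ⊆ B: B \ A = {8, 9}
|B| - |A| = 4 - 2 = 2

2


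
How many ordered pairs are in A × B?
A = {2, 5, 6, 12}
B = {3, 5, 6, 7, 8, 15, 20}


Set A = {2, 5, 6, 12} has 4 elements.
Set B = {3, 5, 6, 7, 8, 15, 20} has 7 elements.
|A × B| = |A| × |B| = 4 × 7 = 28

28


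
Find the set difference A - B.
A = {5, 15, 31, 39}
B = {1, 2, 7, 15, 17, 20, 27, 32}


Set A = {5, 15, 31, 39}
Set B = {1, 2, 7, 15, 17, 20, 27, 32}
A \ B includes elements in A that are not in B.
Check each element of A:
5 (not in B, keep), 15 (in B, remove), 31 (not in B, keep), 39 (not in B, keep)
A \ B = {5, 31, 39}

{5, 31, 39}


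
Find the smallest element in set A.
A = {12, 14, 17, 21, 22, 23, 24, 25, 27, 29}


Set A = {12, 14, 17, 21, 22, 23, 24, 25, 27, 29}
Elements in ascending order: 12, 14, 17, 21, 22, 23, 24, 25, 27, 29
The smallest element is 12.

12


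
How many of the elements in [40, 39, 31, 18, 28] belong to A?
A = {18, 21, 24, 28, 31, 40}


Set A = {18, 21, 24, 28, 31, 40}
Candidates: [40, 39, 31, 18, 28]
Check each candidate:
40 ∈ A, 39 ∉ A, 31 ∈ A, 18 ∈ A, 28 ∈ A
Count of candidates in A: 4

4
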